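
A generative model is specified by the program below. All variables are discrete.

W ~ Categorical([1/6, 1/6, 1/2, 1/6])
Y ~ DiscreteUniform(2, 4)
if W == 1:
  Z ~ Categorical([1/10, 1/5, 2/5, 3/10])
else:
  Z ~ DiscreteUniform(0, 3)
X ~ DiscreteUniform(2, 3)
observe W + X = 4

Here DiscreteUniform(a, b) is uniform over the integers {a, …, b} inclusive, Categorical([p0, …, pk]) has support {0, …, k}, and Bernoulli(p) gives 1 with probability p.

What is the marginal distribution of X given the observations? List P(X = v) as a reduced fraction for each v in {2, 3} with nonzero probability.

Enumerate traces; 24 have nonzero weight after conditioning:
  (W=1, Y=2, Z=0, X=3) weight 1/360
  (W=1, Y=2, Z=1, X=3) weight 1/180
  (W=1, Y=2, Z=2, X=3) weight 1/90
  (W=1, Y=2, Z=3, X=3) weight 1/120
  (W=1, Y=3, Z=0, X=3) weight 1/360
  (W=1, Y=3, Z=1, X=3) weight 1/180
  (W=1, Y=3, Z=2, X=3) weight 1/90
  (W=1, Y=3, Z=3, X=3) weight 1/120
  (W=2, Y=2, Z=0, X=2) weight 1/48
  … 15 more
Group by X:
  weight(X=2) = 1/4
  weight(X=3) = 1/12
Total weight = 1/4 + 1/12 = 1/3
P(X=2 | obs) = 1/4 / 1/3 = 3/4
P(X=3 | obs) = 1/12 / 1/3 = 1/4

P(X=2) = 3/4, P(X=3) = 1/4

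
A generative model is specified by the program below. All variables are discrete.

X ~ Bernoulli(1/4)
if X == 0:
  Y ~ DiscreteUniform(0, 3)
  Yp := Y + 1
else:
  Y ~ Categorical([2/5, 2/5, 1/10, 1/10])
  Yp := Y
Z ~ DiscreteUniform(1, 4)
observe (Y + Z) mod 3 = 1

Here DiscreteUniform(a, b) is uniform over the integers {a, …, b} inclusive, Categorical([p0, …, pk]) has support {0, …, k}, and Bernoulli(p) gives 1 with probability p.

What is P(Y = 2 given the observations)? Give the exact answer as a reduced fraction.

P(Y = 2 | obs) = 17/120

Enumerate traces; 12 have nonzero weight after conditioning:
  (X=0, Y=0, Z=1) weight 3/64
  (X=0, Y=0, Z=4) weight 3/64
  (X=0, Y=1, Z=3) weight 3/64
  (X=0, Y=2, Z=2) weight 3/64
  (X=0, Y=3, Z=1) weight 3/64
  (X=0, Y=3, Z=4) weight 3/64
  (X=1, Y=0, Z=1) weight 1/40
  (X=1, Y=0, Z=4) weight 1/40
  … 4 more
Group by Y:
  weight(Y=0) = 23/160
  weight(Y=1) = 23/320
  weight(Y=2) = 17/320
  weight(Y=3) = 17/160
Total weight = 23/160 + 23/320 + 17/320 + 17/160 = 3/8
P(Y=0 | obs) = 23/160 / 3/8 = 23/60
P(Y=1 | obs) = 23/320 / 3/8 = 23/120
P(Y=2 | obs) = 17/320 / 3/8 = 17/120
P(Y=3 | obs) = 17/160 / 3/8 = 17/60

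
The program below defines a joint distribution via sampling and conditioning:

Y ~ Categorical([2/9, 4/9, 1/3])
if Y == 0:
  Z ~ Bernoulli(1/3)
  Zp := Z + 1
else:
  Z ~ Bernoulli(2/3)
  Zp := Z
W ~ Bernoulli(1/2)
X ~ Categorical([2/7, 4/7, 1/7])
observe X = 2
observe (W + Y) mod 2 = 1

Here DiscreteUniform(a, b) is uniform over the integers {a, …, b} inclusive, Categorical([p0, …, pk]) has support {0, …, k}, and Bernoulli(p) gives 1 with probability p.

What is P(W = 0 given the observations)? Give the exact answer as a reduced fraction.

Enumerate traces; 6 have nonzero weight after conditioning:
  (Y=0, Z=0, W=1, X=2) weight 2/189
  (Y=0, Z=1, W=1, X=2) weight 1/189
  (Y=1, Z=0, W=0, X=2) weight 2/189
  (Y=1, Z=1, W=0, X=2) weight 4/189
  (Y=2, Z=0, W=1, X=2) weight 1/126
  (Y=2, Z=1, W=1, X=2) weight 1/63
Group by W:
  weight(W=0) = 2/63
  weight(W=1) = 5/126
Total weight = 2/63 + 5/126 = 1/14
P(W=0 | obs) = 2/63 / 1/14 = 4/9
P(W=1 | obs) = 5/126 / 1/14 = 5/9

P(W = 0 | obs) = 4/9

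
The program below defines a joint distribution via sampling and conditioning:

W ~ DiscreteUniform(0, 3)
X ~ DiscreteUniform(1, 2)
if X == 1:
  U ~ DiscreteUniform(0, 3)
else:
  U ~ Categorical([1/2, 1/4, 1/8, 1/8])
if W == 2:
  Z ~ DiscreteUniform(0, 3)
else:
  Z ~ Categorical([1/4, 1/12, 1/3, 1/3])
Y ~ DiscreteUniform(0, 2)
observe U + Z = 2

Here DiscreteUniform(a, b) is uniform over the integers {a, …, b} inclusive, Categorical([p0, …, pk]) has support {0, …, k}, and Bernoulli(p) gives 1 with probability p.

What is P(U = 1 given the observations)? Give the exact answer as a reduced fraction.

P(U = 1 | obs) = 4/25

Enumerate traces; 72 have nonzero weight after conditioning:
  (W=0, X=1, U=0, Z=2, Y=0) weight 1/288
  (W=0, X=1, U=0, Z=2, Y=1) weight 1/288
  (W=0, X=1, U=0, Z=2, Y=2) weight 1/288
  (W=0, X=1, U=1, Z=1, Y=0) weight 1/1152
  (W=0, X=1, U=1, Z=1, Y=1) weight 1/1152
  (W=0, X=1, U=1, Z=1, Y=2) weight 1/1152
  (W=0, X=1, U=2, Z=0, Y=0) weight 1/384
  (W=0, X=1, U=2, Z=0, Y=1) weight 1/384
  … 64 more
Group by U:
  weight(U=0) = 15/128
  weight(U=1) = 1/32
  weight(U=2) = 3/64
Total weight = 15/128 + 1/32 + 3/64 = 25/128
P(U=0 | obs) = 15/128 / 25/128 = 3/5
P(U=1 | obs) = 1/32 / 25/128 = 4/25
P(U=2 | obs) = 3/64 / 25/128 = 6/25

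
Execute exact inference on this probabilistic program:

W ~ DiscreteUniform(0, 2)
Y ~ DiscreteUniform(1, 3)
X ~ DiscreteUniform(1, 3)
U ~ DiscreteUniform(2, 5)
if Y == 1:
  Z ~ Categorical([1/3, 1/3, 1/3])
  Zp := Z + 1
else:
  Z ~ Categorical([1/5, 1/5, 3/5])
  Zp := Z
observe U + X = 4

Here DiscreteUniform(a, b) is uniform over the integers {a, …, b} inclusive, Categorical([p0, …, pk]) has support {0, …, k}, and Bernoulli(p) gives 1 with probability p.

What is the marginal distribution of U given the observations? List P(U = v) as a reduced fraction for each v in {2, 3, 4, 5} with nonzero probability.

P(U=2) = 1/2, P(U=3) = 1/2

Enumerate traces; 54 have nonzero weight after conditioning:
  (W=0, Y=1, X=1, U=3, Z=0) weight 1/324
  (W=0, Y=1, X=1, U=3, Z=1) weight 1/324
  (W=0, Y=1, X=1, U=3, Z=2) weight 1/324
  (W=0, Y=1, X=2, U=2, Z=0) weight 1/324
  (W=0, Y=1, X=2, U=2, Z=1) weight 1/324
  (W=0, Y=1, X=2, U=2, Z=2) weight 1/324
  (W=0, Y=2, X=1, U=3, Z=0) weight 1/540
  (W=0, Y=2, X=1, U=3, Z=1) weight 1/540
  … 46 more
Group by U:
  weight(U=2) = 1/12
  weight(U=3) = 1/12
Total weight = 1/12 + 1/12 = 1/6
P(U=2 | obs) = 1/12 / 1/6 = 1/2
P(U=3 | obs) = 1/12 / 1/6 = 1/2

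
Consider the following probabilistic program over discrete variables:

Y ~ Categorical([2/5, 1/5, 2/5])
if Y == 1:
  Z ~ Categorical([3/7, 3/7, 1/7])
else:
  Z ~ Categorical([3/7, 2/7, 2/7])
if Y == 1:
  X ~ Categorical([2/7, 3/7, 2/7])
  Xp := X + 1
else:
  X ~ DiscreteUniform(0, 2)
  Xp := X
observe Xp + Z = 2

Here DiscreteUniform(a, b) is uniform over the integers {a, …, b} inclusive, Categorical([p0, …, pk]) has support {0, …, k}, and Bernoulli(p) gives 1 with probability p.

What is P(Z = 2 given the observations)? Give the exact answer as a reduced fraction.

P(Z = 2 | obs) = 56/241

Enumerate traces; 8 have nonzero weight after conditioning:
  (Y=0, Z=0, X=2) weight 2/35
  (Y=0, Z=1, X=1) weight 4/105
  (Y=0, Z=2, X=0) weight 4/105
  (Y=1, Z=0, X=1) weight 9/245
  (Y=1, Z=1, X=0) weight 6/245
  (Y=2, Z=0, X=2) weight 2/35
  (Y=2, Z=1, X=1) weight 4/105
  (Y=2, Z=2, X=0) weight 4/105
Group by Z:
  weight(Z=0) = 37/245
  weight(Z=1) = 74/735
  weight(Z=2) = 8/105
Total weight = 37/245 + 74/735 + 8/105 = 241/735
P(Z=0 | obs) = 37/245 / 241/735 = 111/241
P(Z=1 | obs) = 74/735 / 241/735 = 74/241
P(Z=2 | obs) = 8/105 / 241/735 = 56/241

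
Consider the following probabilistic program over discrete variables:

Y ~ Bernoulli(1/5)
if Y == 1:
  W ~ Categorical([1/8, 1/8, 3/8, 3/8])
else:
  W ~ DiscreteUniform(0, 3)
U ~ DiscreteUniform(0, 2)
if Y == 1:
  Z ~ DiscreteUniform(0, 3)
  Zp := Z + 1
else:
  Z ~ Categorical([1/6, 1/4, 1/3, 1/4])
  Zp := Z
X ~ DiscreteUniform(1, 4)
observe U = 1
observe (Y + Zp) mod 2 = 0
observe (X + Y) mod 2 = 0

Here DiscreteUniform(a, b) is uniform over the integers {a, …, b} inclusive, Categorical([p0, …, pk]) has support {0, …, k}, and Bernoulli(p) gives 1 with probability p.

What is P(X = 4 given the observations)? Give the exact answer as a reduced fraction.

P(X = 4 | obs) = 2/5

Enumerate traces; 32 have nonzero weight after conditioning:
  (Y=0, W=0, U=1, Z=0, X=2) weight 1/360
  (Y=0, W=0, U=1, Z=0, X=4) weight 1/360
  (Y=0, W=0, U=1, Z=2, X=2) weight 1/180
  (Y=0, W=0, U=1, Z=2, X=4) weight 1/180
  (Y=0, W=1, U=1, Z=0, X=2) weight 1/360
  (Y=0, W=1, U=1, Z=0, X=4) weight 1/360
  (Y=0, W=1, U=1, Z=2, X=2) weight 1/180
  (Y=0, W=1, U=1, Z=2, X=4) weight 1/180
  (Y=1, W=0, U=1, Z=0, X=1) weight 1/1920
  (Y=1, W=0, U=1, Z=0, X=3) weight 1/1920
  … 22 more
Group by X:
  weight(X=1) = 1/120
  weight(X=2) = 1/30
  weight(X=3) = 1/120
  weight(X=4) = 1/30
Total weight = 1/120 + 1/30 + 1/120 + 1/30 = 1/12
P(X=1 | obs) = 1/120 / 1/12 = 1/10
P(X=2 | obs) = 1/30 / 1/12 = 2/5
P(X=3 | obs) = 1/120 / 1/12 = 1/10
P(X=4 | obs) = 1/30 / 1/12 = 2/5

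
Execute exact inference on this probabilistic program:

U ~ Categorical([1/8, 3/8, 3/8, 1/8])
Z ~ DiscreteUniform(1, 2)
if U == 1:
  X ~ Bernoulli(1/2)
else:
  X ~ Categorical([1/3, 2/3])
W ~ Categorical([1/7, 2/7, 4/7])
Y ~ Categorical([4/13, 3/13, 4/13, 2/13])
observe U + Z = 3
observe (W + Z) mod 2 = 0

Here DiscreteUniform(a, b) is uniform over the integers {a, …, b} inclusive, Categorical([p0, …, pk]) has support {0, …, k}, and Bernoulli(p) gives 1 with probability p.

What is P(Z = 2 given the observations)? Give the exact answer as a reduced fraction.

Enumerate traces; 24 have nonzero weight after conditioning:
  (U=1, Z=2, X=0, W=0, Y=0) weight 3/728
  (U=1, Z=2, X=0, W=0, Y=1) weight 9/2912
  (U=1, Z=2, X=0, W=0, Y=2) weight 3/728
  (U=1, Z=2, X=0, W=0, Y=3) weight 3/1456
  (U=1, Z=2, X=0, W=2, Y=0) weight 3/182
  (U=1, Z=2, X=0, W=2, Y=1) weight 9/728
  (U=1, Z=2, X=0, W=2, Y=2) weight 3/182
  (U=1, Z=2, X=0, W=2, Y=3) weight 3/364
  (U=2, Z=1, X=0, W=1, Y=0) weight 1/182
  … 15 more
Group by Z:
  weight(Z=1) = 3/56
  weight(Z=2) = 15/112
Total weight = 3/56 + 15/112 = 3/16
P(Z=1 | obs) = 3/56 / 3/16 = 2/7
P(Z=2 | obs) = 15/112 / 3/16 = 5/7

P(Z = 2 | obs) = 5/7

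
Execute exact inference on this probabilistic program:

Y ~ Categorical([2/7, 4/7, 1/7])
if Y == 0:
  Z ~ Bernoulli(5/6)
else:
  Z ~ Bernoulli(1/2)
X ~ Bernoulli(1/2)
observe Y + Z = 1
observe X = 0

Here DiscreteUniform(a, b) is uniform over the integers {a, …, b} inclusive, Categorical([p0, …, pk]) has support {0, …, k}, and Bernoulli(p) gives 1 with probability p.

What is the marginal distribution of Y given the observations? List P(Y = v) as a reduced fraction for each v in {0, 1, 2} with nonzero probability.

Enumerate traces; 2 have nonzero weight after conditioning:
  (Y=0, Z=1, X=0) weight 5/42
  (Y=1, Z=0, X=0) weight 1/7
Group by Y:
  weight(Y=0) = 5/42
  weight(Y=1) = 1/7
Total weight = 5/42 + 1/7 = 11/42
P(Y=0 | obs) = 5/42 / 11/42 = 5/11
P(Y=1 | obs) = 1/7 / 11/42 = 6/11

P(Y=0) = 5/11, P(Y=1) = 6/11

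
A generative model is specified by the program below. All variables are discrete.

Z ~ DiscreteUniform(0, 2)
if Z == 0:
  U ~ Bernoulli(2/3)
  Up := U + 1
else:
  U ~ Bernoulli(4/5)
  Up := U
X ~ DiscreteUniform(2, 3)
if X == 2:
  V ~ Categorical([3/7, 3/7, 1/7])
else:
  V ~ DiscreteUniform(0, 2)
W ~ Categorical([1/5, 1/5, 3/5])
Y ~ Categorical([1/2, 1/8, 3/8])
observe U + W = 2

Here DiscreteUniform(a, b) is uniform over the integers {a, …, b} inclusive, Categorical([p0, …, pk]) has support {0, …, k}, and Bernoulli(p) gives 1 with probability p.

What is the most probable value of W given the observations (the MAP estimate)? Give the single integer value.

argmax_v P(W = v | obs) = 1

Enumerate traces; 108 have nonzero weight after conditioning:
  (Z=0, U=0, X=2, V=0, W=2, Y=0) weight 1/140
  (Z=0, U=0, X=2, V=0, W=2, Y=1) weight 1/560
  (Z=0, U=0, X=2, V=0, W=2, Y=2) weight 3/560
  (Z=0, U=0, X=2, V=1, W=2, Y=0) weight 1/140
  (Z=0, U=0, X=2, V=1, W=2, Y=1) weight 1/560
  (Z=0, U=0, X=2, V=1, W=2, Y=2) weight 3/560
  (Z=0, U=0, X=2, V=2, W=2, Y=0) weight 1/420
  (Z=0, U=0, X=2, V=2, W=2, Y=1) weight 1/1680
  (Z=0, U=1, X=2, V=0, W=1, Y=0) weight 1/210
  … 99 more
Group by W:
  weight(W=1) = 34/225
  weight(W=2) = 11/75
Total weight = 34/225 + 11/75 = 67/225
P(W=1 | obs) = 34/225 / 67/225 = 34/67
P(W=2 | obs) = 11/75 / 67/225 = 33/67
argmax = 1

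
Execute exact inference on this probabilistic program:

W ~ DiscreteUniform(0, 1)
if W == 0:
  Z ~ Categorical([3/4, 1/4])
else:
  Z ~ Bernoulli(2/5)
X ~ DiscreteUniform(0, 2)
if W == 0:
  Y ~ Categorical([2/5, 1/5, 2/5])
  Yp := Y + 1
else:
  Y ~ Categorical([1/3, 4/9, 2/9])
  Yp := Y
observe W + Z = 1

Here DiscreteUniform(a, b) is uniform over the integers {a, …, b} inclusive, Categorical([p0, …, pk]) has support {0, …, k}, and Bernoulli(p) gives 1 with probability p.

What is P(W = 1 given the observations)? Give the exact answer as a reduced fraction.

Enumerate traces; 18 have nonzero weight after conditioning:
  (W=0, Z=1, X=0, Y=0) weight 1/60
  (W=0, Z=1, X=0, Y=1) weight 1/120
  (W=0, Z=1, X=0, Y=2) weight 1/60
  (W=0, Z=1, X=1, Y=0) weight 1/60
  (W=0, Z=1, X=1, Y=1) weight 1/120
  (W=0, Z=1, X=1, Y=2) weight 1/60
  (W=0, Z=1, X=2, Y=0) weight 1/60
  (W=0, Z=1, X=2, Y=1) weight 1/120
  (W=1, Z=0, X=0, Y=0) weight 1/30
  … 9 more
Group by W:
  weight(W=0) = 1/8
  weight(W=1) = 3/10
Total weight = 1/8 + 3/10 = 17/40
P(W=0 | obs) = 1/8 / 17/40 = 5/17
P(W=1 | obs) = 3/10 / 17/40 = 12/17

P(W = 1 | obs) = 12/17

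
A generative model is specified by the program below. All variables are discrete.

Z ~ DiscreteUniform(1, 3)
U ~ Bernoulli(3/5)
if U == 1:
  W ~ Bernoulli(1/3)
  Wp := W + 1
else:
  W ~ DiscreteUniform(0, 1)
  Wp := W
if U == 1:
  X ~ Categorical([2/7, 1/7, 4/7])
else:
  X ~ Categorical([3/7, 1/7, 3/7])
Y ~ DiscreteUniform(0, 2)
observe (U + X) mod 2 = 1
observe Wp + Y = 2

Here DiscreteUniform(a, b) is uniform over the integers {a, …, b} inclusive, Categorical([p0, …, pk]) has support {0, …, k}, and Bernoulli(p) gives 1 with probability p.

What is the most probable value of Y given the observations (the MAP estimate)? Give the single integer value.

Enumerate traces; 18 have nonzero weight after conditioning:
  (Z=1, U=0, W=0, X=1, Y=2) weight 1/315
  (Z=1, U=0, W=1, X=1, Y=1) weight 1/315
  (Z=1, U=1, W=0, X=0, Y=1) weight 4/315
  (Z=1, U=1, W=0, X=2, Y=1) weight 8/315
  (Z=1, U=1, W=1, X=0, Y=0) weight 2/315
  (Z=1, U=1, W=1, X=2, Y=0) weight 4/315
  (Z=2, U=0, W=0, X=1, Y=2) weight 1/315
  (Z=2, U=0, W=1, X=1, Y=1) weight 1/315
  … 10 more
Group by Y:
  weight(Y=0) = 2/35
  weight(Y=1) = 13/105
  weight(Y=2) = 1/105
Total weight = 2/35 + 13/105 + 1/105 = 4/21
P(Y=0 | obs) = 2/35 / 4/21 = 3/10
P(Y=1 | obs) = 13/105 / 4/21 = 13/20
P(Y=2 | obs) = 1/105 / 4/21 = 1/20
argmax = 1

argmax_v P(Y = v | obs) = 1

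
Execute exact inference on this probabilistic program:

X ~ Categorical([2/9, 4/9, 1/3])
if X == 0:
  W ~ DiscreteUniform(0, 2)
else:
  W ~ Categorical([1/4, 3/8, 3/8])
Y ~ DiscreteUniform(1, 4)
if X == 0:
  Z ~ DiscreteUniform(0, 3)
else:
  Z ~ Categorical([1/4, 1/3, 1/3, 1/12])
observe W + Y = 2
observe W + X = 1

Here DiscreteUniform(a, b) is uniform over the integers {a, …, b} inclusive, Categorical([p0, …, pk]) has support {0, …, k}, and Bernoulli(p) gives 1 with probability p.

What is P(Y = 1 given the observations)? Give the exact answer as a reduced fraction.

Enumerate traces; 8 have nonzero weight after conditioning:
  (X=0, W=1, Y=1, Z=0) weight 1/216
  (X=0, W=1, Y=1, Z=1) weight 1/216
  (X=0, W=1, Y=1, Z=2) weight 1/216
  (X=0, W=1, Y=1, Z=3) weight 1/216
  (X=1, W=0, Y=2, Z=0) weight 1/144
  (X=1, W=0, Y=2, Z=1) weight 1/108
  (X=1, W=0, Y=2, Z=2) weight 1/108
  (X=1, W=0, Y=2, Z=3) weight 1/432
Group by Y:
  weight(Y=1) = 1/54
  weight(Y=2) = 1/36
Total weight = 1/54 + 1/36 = 5/108
P(Y=1 | obs) = 1/54 / 5/108 = 2/5
P(Y=2 | obs) = 1/36 / 5/108 = 3/5

P(Y = 1 | obs) = 2/5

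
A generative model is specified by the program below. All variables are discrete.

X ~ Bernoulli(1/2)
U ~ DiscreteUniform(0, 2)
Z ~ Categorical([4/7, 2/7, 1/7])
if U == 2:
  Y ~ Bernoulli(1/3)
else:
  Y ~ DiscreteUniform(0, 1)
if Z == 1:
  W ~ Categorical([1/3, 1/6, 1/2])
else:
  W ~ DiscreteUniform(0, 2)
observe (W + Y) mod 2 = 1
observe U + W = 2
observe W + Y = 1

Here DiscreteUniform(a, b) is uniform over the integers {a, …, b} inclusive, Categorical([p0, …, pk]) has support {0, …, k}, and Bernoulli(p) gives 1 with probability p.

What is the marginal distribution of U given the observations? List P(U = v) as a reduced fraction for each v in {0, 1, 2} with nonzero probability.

P(U=1) = 9/16, P(U=2) = 7/16

Enumerate traces; 12 have nonzero weight after conditioning:
  (X=0, U=1, Z=0, Y=0, W=1) weight 1/63
  (X=0, U=1, Z=1, Y=0, W=1) weight 1/252
  (X=0, U=1, Z=2, Y=0, W=1) weight 1/252
  (X=0, U=2, Z=0, Y=1, W=0) weight 2/189
  (X=0, U=2, Z=1, Y=1, W=0) weight 1/189
  (X=0, U=2, Z=2, Y=1, W=0) weight 1/378
  (X=1, U=1, Z=0, Y=0, W=1) weight 1/63
  (X=1, U=1, Z=1, Y=0, W=1) weight 1/252
  … 4 more
Group by U:
  weight(U=1) = 1/21
  weight(U=2) = 1/27
Total weight = 1/21 + 1/27 = 16/189
P(U=1 | obs) = 1/21 / 16/189 = 9/16
P(U=2 | obs) = 1/27 / 16/189 = 7/16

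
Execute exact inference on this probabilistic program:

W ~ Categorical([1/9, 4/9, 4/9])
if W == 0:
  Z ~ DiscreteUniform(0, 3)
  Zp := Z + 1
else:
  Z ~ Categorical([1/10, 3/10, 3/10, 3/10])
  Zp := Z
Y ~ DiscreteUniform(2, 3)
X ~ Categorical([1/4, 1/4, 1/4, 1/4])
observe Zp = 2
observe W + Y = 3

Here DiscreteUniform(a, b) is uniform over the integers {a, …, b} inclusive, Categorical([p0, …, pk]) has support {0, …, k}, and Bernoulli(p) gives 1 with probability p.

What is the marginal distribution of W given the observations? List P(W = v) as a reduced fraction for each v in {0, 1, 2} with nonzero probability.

P(W=0) = 5/29, P(W=1) = 24/29

Enumerate traces; 8 have nonzero weight after conditioning:
  (W=0, Z=1, Y=3, X=0) weight 1/288
  (W=0, Z=1, Y=3, X=1) weight 1/288
  (W=0, Z=1, Y=3, X=2) weight 1/288
  (W=0, Z=1, Y=3, X=3) weight 1/288
  (W=1, Z=2, Y=2, X=0) weight 1/60
  (W=1, Z=2, Y=2, X=1) weight 1/60
  (W=1, Z=2, Y=2, X=2) weight 1/60
  (W=1, Z=2, Y=2, X=3) weight 1/60
Group by W:
  weight(W=0) = 1/72
  weight(W=1) = 1/15
Total weight = 1/72 + 1/15 = 29/360
P(W=0 | obs) = 1/72 / 29/360 = 5/29
P(W=1 | obs) = 1/15 / 29/360 = 24/29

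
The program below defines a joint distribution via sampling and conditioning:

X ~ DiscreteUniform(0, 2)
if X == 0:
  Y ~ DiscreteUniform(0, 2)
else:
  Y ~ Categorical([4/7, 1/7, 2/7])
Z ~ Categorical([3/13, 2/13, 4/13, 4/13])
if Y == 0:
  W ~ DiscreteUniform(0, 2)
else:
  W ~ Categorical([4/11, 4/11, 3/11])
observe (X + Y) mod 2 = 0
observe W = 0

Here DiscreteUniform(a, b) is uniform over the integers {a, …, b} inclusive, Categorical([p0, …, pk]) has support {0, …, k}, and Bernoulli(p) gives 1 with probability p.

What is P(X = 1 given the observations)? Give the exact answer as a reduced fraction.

Enumerate traces; 20 have nonzero weight after conditioning:
  (X=0, Y=0, Z=0, W=0) weight 1/117
  (X=0, Y=0, Z=1, W=0) weight 2/351
  (X=0, Y=0, Z=2, W=0) weight 4/351
  (X=0, Y=0, Z=3, W=0) weight 4/351
  (X=0, Y=2, Z=0, W=0) weight 4/429
  (X=0, Y=2, Z=1, W=0) weight 8/1287
  (X=0, Y=2, Z=2, W=0) weight 16/1287
  (X=0, Y=2, Z=3, W=0) weight 16/1287
  (X=1, Y=1, Z=0, W=0) weight 4/1001
  (X=2, Y=0, Z=0, W=0) weight 4/273
  … 10 more
Group by X:
  weight(X=0) = 23/297
  weight(X=1) = 4/231
  weight(X=2) = 68/693
Total weight = 23/297 + 4/231 + 68/693 = 401/2079
P(X=0 | obs) = 23/297 / 401/2079 = 161/401
P(X=1 | obs) = 4/231 / 401/2079 = 36/401
P(X=2 | obs) = 68/693 / 401/2079 = 204/401

P(X = 1 | obs) = 36/401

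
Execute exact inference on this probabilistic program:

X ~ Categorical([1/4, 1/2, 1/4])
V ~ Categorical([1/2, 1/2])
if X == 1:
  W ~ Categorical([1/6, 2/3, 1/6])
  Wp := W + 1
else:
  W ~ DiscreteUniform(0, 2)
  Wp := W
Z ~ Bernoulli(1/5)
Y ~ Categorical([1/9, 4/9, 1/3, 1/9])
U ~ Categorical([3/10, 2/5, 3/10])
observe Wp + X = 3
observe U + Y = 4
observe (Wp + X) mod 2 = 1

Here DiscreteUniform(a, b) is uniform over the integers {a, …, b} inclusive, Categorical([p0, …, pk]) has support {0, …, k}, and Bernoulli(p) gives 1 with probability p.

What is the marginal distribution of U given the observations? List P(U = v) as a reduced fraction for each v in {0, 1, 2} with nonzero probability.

P(U=1) = 4/13, P(U=2) = 9/13

Enumerate traces; 16 have nonzero weight after conditioning:
  (X=1, V=0, W=1, Z=0, Y=2, U=2) weight 1/75
  (X=1, V=0, W=1, Z=0, Y=3, U=1) weight 4/675
  (X=1, V=0, W=1, Z=1, Y=2, U=2) weight 1/300
  (X=1, V=0, W=1, Z=1, Y=3, U=1) weight 1/675
  (X=1, V=1, W=1, Z=0, Y=2, U=2) weight 1/75
  (X=1, V=1, W=1, Z=0, Y=3, U=1) weight 4/675
  (X=1, V=1, W=1, Z=1, Y=2, U=2) weight 1/300
  (X=1, V=1, W=1, Z=1, Y=3, U=1) weight 1/675
  … 8 more
Group by U:
  weight(U=1) = 1/54
  weight(U=2) = 1/24
Total weight = 1/54 + 1/24 = 13/216
P(U=1 | obs) = 1/54 / 13/216 = 4/13
P(U=2 | obs) = 1/24 / 13/216 = 9/13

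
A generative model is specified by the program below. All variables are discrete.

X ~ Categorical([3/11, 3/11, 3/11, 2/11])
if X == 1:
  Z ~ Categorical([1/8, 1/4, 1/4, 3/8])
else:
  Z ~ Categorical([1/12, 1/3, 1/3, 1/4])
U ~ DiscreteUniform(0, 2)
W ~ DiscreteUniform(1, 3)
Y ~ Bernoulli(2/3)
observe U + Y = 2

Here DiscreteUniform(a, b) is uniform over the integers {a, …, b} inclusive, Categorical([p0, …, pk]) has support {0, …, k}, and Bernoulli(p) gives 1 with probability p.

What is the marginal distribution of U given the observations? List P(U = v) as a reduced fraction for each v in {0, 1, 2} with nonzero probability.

Enumerate traces; 96 have nonzero weight after conditioning:
  (X=0, Z=0, U=1, W=1, Y=1) weight 1/594
  (X=0, Z=0, U=1, W=2, Y=1) weight 1/594
  (X=0, Z=0, U=1, W=3, Y=1) weight 1/594
  (X=0, Z=0, U=2, W=1, Y=0) weight 1/1188
  (X=0, Z=0, U=2, W=2, Y=0) weight 1/1188
  (X=0, Z=0, U=2, W=3, Y=0) weight 1/1188
  (X=0, Z=1, U=1, W=1, Y=1) weight 2/297
  (X=0, Z=1, U=1, W=2, Y=1) weight 2/297
  … 88 more
Group by U:
  weight(U=1) = 2/9
  weight(U=2) = 1/9
Total weight = 2/9 + 1/9 = 1/3
P(U=1 | obs) = 2/9 / 1/3 = 2/3
P(U=2 | obs) = 1/9 / 1/3 = 1/3

P(U=1) = 2/3, P(U=2) = 1/3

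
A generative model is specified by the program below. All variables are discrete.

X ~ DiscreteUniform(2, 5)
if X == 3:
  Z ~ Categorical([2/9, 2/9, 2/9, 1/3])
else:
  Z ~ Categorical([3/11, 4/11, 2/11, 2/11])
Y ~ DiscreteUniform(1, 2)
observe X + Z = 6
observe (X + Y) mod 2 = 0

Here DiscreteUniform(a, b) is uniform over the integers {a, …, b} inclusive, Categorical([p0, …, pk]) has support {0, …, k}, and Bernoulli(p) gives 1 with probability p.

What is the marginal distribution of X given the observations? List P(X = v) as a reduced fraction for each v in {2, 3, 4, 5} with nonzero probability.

P(X=3) = 11/29, P(X=4) = 6/29, P(X=5) = 12/29

Enumerate traces; 3 have nonzero weight after conditioning:
  (X=3, Z=3, Y=1) weight 1/24
  (X=4, Z=2, Y=2) weight 1/44
  (X=5, Z=1, Y=1) weight 1/22
Group by X:
  weight(X=3) = 1/24
  weight(X=4) = 1/44
  weight(X=5) = 1/22
Total weight = 1/24 + 1/44 + 1/22 = 29/264
P(X=3 | obs) = 1/24 / 29/264 = 11/29
P(X=4 | obs) = 1/44 / 29/264 = 6/29
P(X=5 | obs) = 1/22 / 29/264 = 12/29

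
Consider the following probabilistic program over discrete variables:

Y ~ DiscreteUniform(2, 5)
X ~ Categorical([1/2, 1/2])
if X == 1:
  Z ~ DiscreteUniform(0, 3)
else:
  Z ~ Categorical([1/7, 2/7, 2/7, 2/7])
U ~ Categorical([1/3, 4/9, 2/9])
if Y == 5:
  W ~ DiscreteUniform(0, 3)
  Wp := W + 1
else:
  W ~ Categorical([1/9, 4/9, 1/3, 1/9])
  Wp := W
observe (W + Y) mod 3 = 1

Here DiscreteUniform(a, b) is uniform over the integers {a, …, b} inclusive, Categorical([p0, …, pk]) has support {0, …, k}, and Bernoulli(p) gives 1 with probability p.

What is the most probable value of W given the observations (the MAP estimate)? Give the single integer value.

Enumerate traces; 120 have nonzero weight after conditioning:
  (Y=2, X=0, Z=0, U=0, W=2) weight 1/504
  (Y=2, X=0, Z=0, U=1, W=2) weight 1/378
  (Y=2, X=0, Z=0, U=2, W=2) weight 1/756
  (Y=2, X=0, Z=1, U=0, W=2) weight 1/252
  (Y=2, X=0, Z=1, U=1, W=2) weight 1/189
  (Y=2, X=0, Z=1, U=2, W=2) weight 1/378
  (Y=2, X=0, Z=2, U=0, W=2) weight 1/252
  (Y=2, X=0, Z=2, U=1, W=2) weight 1/189
  (Y=3, X=0, Z=0, U=0, W=1) weight 1/378
  (Y=4, X=0, Z=0, U=0, W=0) weight 1/1512
  … 110 more
Group by W:
  weight(W=0) = 1/36
  weight(W=1) = 1/9
  weight(W=2) = 7/48
  weight(W=3) = 1/36
Total weight = 1/36 + 1/9 + 7/48 + 1/36 = 5/16
P(W=0 | obs) = 1/36 / 5/16 = 4/45
P(W=1 | obs) = 1/9 / 5/16 = 16/45
P(W=2 | obs) = 7/48 / 5/16 = 7/15
P(W=3 | obs) = 1/36 / 5/16 = 4/45
argmax = 2

argmax_v P(W = v | obs) = 2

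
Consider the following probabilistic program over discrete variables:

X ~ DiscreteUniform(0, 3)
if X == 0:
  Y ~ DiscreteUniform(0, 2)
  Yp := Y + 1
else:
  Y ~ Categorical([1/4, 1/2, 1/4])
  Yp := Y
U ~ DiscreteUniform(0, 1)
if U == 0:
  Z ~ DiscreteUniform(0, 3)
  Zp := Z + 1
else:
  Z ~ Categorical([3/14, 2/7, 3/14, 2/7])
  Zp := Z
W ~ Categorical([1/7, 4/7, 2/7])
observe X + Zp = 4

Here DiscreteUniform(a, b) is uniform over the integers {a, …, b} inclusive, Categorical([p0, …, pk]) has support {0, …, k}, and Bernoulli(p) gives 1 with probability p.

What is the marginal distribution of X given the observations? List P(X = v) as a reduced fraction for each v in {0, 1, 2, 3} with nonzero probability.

Enumerate traces; 63 have nonzero weight after conditioning:
  (X=0, Y=0, U=0, Z=3, W=0) weight 1/672
  (X=0, Y=0, U=0, Z=3, W=1) weight 1/168
  (X=0, Y=0, U=0, Z=3, W=2) weight 1/336
  (X=0, Y=1, U=0, Z=3, W=0) weight 1/672
  (X=0, Y=1, U=0, Z=3, W=1) weight 1/168
  (X=0, Y=1, U=0, Z=3, W=2) weight 1/336
  (X=0, Y=2, U=0, Z=3, W=0) weight 1/672
  (X=0, Y=2, U=0, Z=3, W=1) weight 1/168
  (X=1, Y=0, U=0, Z=2, W=0) weight 1/896
  (X=2, Y=0, U=0, Z=1, W=0) weight 1/896
  … 53 more
Group by X:
  weight(X=0) = 1/32
  weight(X=1) = 15/224
  weight(X=2) = 13/224
  weight(X=3) = 15/224
Total weight = 1/32 + 15/224 + 13/224 + 15/224 = 25/112
P(X=0 | obs) = 1/32 / 25/112 = 7/50
P(X=1 | obs) = 15/224 / 25/112 = 3/10
P(X=2 | obs) = 13/224 / 25/112 = 13/50
P(X=3 | obs) = 15/224 / 25/112 = 3/10

P(X=0) = 7/50, P(X=1) = 3/10, P(X=2) = 13/50, P(X=3) = 3/10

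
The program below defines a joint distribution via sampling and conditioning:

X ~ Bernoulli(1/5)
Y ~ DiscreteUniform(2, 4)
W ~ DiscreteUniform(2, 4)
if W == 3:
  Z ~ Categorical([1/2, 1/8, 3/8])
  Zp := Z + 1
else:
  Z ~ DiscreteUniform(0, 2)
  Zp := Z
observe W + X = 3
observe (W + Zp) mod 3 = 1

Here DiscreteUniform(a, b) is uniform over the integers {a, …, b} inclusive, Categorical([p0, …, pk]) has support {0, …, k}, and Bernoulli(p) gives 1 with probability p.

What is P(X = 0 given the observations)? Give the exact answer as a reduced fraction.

P(X = 0 | obs) = 6/7

Enumerate traces; 6 have nonzero weight after conditioning:
  (X=0, Y=2, W=3, Z=0) weight 2/45
  (X=0, Y=3, W=3, Z=0) weight 2/45
  (X=0, Y=4, W=3, Z=0) weight 2/45
  (X=1, Y=2, W=2, Z=2) weight 1/135
  (X=1, Y=3, W=2, Z=2) weight 1/135
  (X=1, Y=4, W=2, Z=2) weight 1/135
Group by X:
  weight(X=0) = 2/15
  weight(X=1) = 1/45
Total weight = 2/15 + 1/45 = 7/45
P(X=0 | obs) = 2/15 / 7/45 = 6/7
P(X=1 | obs) = 1/45 / 7/45 = 1/7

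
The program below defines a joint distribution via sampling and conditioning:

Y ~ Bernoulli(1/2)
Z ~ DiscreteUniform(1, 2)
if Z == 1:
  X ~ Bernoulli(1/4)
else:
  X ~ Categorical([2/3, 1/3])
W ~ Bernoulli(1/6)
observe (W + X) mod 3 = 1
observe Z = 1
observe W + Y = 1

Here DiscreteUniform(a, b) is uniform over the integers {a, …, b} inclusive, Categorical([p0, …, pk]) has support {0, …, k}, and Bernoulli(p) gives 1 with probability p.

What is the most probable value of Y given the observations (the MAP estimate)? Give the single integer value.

argmax_v P(Y = v | obs) = 1

Enumerate traces; 2 have nonzero weight after conditioning:
  (Y=0, Z=1, X=0, W=1) weight 1/32
  (Y=1, Z=1, X=1, W=0) weight 5/96
Group by Y:
  weight(Y=0) = 1/32
  weight(Y=1) = 5/96
Total weight = 1/32 + 5/96 = 1/12
P(Y=0 | obs) = 1/32 / 1/12 = 3/8
P(Y=1 | obs) = 5/96 / 1/12 = 5/8
argmax = 1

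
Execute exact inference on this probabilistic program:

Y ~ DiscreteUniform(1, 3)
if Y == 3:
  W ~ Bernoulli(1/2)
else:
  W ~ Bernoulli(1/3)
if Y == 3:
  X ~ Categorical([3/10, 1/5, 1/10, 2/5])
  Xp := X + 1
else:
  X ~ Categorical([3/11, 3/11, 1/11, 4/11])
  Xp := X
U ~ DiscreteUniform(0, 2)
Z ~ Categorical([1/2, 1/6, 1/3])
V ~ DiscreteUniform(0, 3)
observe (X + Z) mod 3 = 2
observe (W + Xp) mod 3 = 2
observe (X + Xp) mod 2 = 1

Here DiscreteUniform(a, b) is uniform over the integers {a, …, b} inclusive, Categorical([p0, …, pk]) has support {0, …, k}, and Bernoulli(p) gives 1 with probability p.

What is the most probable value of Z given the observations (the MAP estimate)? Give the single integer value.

Enumerate traces; 36 have nonzero weight after conditioning:
  (Y=3, W=0, X=1, U=0, Z=1, V=0) weight 1/2160
  (Y=3, W=0, X=1, U=0, Z=1, V=1) weight 1/2160
  (Y=3, W=0, X=1, U=0, Z=1, V=2) weight 1/2160
  (Y=3, W=0, X=1, U=0, Z=1, V=3) weight 1/2160
  (Y=3, W=0, X=1, U=1, Z=1, V=0) weight 1/2160
  (Y=3, W=0, X=1, U=1, Z=1, V=1) weight 1/2160
  (Y=3, W=0, X=1, U=1, Z=1, V=2) weight 1/2160
  (Y=3, W=0, X=1, U=1, Z=1, V=3) weight 1/2160
  (Y=3, W=1, X=0, U=0, Z=2, V=0) weight 1/720
  … 27 more
Group by Z:
  weight(Z=1) = 1/180
  weight(Z=2) = 7/180
Total weight = 1/180 + 7/180 = 2/45
P(Z=1 | obs) = 1/180 / 2/45 = 1/8
P(Z=2 | obs) = 7/180 / 2/45 = 7/8
argmax = 2

argmax_v P(Z = v | obs) = 2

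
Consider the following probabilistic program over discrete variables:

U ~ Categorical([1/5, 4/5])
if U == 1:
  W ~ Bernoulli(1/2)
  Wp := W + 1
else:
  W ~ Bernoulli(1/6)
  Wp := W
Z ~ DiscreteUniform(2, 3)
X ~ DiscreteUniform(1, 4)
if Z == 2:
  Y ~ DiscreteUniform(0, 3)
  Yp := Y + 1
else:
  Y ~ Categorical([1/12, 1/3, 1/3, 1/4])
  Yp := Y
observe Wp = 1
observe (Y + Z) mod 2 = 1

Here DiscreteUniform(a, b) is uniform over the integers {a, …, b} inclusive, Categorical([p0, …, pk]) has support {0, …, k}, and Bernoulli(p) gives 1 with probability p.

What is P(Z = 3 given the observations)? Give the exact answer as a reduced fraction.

P(Z = 3 | obs) = 5/11

Enumerate traces; 32 have nonzero weight after conditioning:
  (U=0, W=1, Z=2, X=1, Y=1) weight 1/960
  (U=0, W=1, Z=2, X=1, Y=3) weight 1/960
  (U=0, W=1, Z=2, X=2, Y=1) weight 1/960
  (U=0, W=1, Z=2, X=2, Y=3) weight 1/960
  (U=0, W=1, Z=2, X=3, Y=1) weight 1/960
  (U=0, W=1, Z=2, X=3, Y=3) weight 1/960
  (U=0, W=1, Z=2, X=4, Y=1) weight 1/960
  (U=0, W=1, Z=2, X=4, Y=3) weight 1/960
  (U=0, W=1, Z=3, X=1, Y=0) weight 1/2880
  … 23 more
Group by Z:
  weight(Z=2) = 13/120
  weight(Z=3) = 13/144
Total weight = 13/120 + 13/144 = 143/720
P(Z=2 | obs) = 13/120 / 143/720 = 6/11
P(Z=3 | obs) = 13/144 / 143/720 = 5/11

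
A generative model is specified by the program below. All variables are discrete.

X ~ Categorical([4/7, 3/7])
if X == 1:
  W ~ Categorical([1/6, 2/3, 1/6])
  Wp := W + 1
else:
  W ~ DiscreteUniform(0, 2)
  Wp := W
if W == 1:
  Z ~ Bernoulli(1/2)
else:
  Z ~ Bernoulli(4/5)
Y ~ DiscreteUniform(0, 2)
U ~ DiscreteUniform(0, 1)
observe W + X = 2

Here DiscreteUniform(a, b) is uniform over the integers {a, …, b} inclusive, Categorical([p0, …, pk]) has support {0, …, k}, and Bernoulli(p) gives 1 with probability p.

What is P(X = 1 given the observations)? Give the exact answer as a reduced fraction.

Enumerate traces; 24 have nonzero weight after conditioning:
  (X=0, W=2, Z=0, Y=0, U=0) weight 2/315
  (X=0, W=2, Z=0, Y=0, U=1) weight 2/315
  (X=0, W=2, Z=0, Y=1, U=0) weight 2/315
  (X=0, W=2, Z=0, Y=1, U=1) weight 2/315
  (X=0, W=2, Z=0, Y=2, U=0) weight 2/315
  (X=0, W=2, Z=0, Y=2, U=1) weight 2/315
  (X=0, W=2, Z=1, Y=0, U=0) weight 8/315
  (X=0, W=2, Z=1, Y=0, U=1) weight 8/315
  (X=1, W=1, Z=0, Y=0, U=0) weight 1/42
  … 15 more
Group by X:
  weight(X=0) = 4/21
  weight(X=1) = 2/7
Total weight = 4/21 + 2/7 = 10/21
P(X=0 | obs) = 4/21 / 10/21 = 2/5
P(X=1 | obs) = 2/7 / 10/21 = 3/5

P(X = 1 | obs) = 3/5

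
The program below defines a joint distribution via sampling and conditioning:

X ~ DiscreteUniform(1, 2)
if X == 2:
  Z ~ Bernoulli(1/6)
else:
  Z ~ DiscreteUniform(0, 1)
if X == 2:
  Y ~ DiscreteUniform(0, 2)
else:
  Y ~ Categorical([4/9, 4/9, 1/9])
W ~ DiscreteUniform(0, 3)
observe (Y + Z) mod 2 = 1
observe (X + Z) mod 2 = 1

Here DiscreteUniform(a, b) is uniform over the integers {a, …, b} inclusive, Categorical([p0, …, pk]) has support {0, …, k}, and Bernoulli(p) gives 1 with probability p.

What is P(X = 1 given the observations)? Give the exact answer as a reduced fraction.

P(X = 1 | obs) = 2/3

Enumerate traces; 12 have nonzero weight after conditioning:
  (X=1, Z=0, Y=1, W=0) weight 1/36
  (X=1, Z=0, Y=1, W=1) weight 1/36
  (X=1, Z=0, Y=1, W=2) weight 1/36
  (X=1, Z=0, Y=1, W=3) weight 1/36
  (X=2, Z=1, Y=0, W=0) weight 1/144
  (X=2, Z=1, Y=0, W=1) weight 1/144
  (X=2, Z=1, Y=0, W=2) weight 1/144
  (X=2, Z=1, Y=0, W=3) weight 1/144
  … 4 more
Group by X:
  weight(X=1) = 1/9
  weight(X=2) = 1/18
Total weight = 1/9 + 1/18 = 1/6
P(X=1 | obs) = 1/9 / 1/6 = 2/3
P(X=2 | obs) = 1/18 / 1/6 = 1/3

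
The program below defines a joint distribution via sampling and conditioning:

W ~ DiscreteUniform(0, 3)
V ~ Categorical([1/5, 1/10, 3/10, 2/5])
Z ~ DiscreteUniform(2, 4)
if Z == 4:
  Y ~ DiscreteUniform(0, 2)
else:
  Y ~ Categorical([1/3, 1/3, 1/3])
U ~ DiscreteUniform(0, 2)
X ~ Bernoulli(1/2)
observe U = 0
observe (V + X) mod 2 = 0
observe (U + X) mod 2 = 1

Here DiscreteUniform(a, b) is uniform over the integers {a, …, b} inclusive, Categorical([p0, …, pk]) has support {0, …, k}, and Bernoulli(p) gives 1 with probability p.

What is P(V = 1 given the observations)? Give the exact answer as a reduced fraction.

P(V = 1 | obs) = 1/5

Enumerate traces; 72 have nonzero weight after conditioning:
  (W=0, V=1, Z=2, Y=0, U=0, X=1) weight 1/2160
  (W=0, V=1, Z=2, Y=1, U=0, X=1) weight 1/2160
  (W=0, V=1, Z=2, Y=2, U=0, X=1) weight 1/2160
  (W=0, V=1, Z=3, Y=0, U=0, X=1) weight 1/2160
  (W=0, V=1, Z=3, Y=1, U=0, X=1) weight 1/2160
  (W=0, V=1, Z=3, Y=2, U=0, X=1) weight 1/2160
  (W=0, V=1, Z=4, Y=0, U=0, X=1) weight 1/2160
  (W=0, V=1, Z=4, Y=1, U=0, X=1) weight 1/2160
  (W=0, V=3, Z=2, Y=0, U=0, X=1) weight 1/540
  … 63 more
Group by V:
  weight(V=1) = 1/60
  weight(V=3) = 1/15
Total weight = 1/60 + 1/15 = 1/12
P(V=1 | obs) = 1/60 / 1/12 = 1/5
P(V=3 | obs) = 1/15 / 1/12 = 4/5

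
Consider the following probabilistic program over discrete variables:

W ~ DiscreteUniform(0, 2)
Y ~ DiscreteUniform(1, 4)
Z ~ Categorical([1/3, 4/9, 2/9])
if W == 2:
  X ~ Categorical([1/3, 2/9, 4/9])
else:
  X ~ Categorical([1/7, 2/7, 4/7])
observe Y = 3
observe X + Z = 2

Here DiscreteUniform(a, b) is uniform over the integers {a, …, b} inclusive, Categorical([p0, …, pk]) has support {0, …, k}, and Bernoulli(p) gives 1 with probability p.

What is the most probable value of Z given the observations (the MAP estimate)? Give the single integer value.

argmax_v P(Z = v | obs) = 0

Enumerate traces; 9 have nonzero weight after conditioning:
  (W=0, Y=3, Z=0, X=2) weight 1/63
  (W=0, Y=3, Z=1, X=1) weight 2/189
  (W=0, Y=3, Z=2, X=0) weight 1/378
  (W=1, Y=3, Z=0, X=2) weight 1/63
  (W=1, Y=3, Z=1, X=1) weight 2/189
  (W=1, Y=3, Z=2, X=0) weight 1/378
  (W=2, Y=3, Z=0, X=2) weight 1/81
  (W=2, Y=3, Z=1, X=1) weight 2/243
  … 1 more
Group by Z:
  weight(Z=0) = 25/567
  weight(Z=1) = 50/1701
  weight(Z=2) = 13/1134
Total weight = 25/567 + 50/1701 + 13/1134 = 289/3402
P(Z=0 | obs) = 25/567 / 289/3402 = 150/289
P(Z=1 | obs) = 50/1701 / 289/3402 = 100/289
P(Z=2 | obs) = 13/1134 / 289/3402 = 39/289
argmax = 0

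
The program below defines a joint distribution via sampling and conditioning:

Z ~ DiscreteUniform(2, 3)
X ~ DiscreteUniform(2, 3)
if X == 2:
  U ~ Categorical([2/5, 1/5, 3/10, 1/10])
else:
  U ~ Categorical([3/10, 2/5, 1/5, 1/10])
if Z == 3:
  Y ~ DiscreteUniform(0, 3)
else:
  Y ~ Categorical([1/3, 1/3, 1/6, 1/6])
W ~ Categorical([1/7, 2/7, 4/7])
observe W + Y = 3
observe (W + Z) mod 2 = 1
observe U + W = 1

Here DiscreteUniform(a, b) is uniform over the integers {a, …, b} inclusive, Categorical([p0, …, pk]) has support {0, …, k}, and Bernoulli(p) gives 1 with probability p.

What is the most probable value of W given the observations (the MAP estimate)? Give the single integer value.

Enumerate traces; 4 have nonzero weight after conditioning:
  (Z=2, X=2, U=0, Y=2, W=1) weight 1/210
  (Z=2, X=3, U=0, Y=2, W=1) weight 1/280
  (Z=3, X=2, U=1, Y=3, W=0) weight 1/560
  (Z=3, X=3, U=1, Y=3, W=0) weight 1/280
Group by W:
  weight(W=0) = 3/560
  weight(W=1) = 1/120
Total weight = 3/560 + 1/120 = 23/1680
P(W=0 | obs) = 3/560 / 23/1680 = 9/23
P(W=1 | obs) = 1/120 / 23/1680 = 14/23
argmax = 1

argmax_v P(W = v | obs) = 1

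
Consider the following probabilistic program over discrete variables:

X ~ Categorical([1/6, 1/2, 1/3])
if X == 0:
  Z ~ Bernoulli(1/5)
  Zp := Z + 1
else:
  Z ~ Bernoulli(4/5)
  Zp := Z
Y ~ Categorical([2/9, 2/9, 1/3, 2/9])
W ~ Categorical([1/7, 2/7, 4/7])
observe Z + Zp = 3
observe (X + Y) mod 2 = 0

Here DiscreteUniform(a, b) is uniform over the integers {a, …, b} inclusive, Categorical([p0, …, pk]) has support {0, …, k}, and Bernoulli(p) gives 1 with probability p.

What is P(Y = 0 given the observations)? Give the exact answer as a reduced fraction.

Enumerate traces; 6 have nonzero weight after conditioning:
  (X=0, Z=1, Y=0, W=0) weight 1/945
  (X=0, Z=1, Y=0, W=1) weight 2/945
  (X=0, Z=1, Y=0, W=2) weight 4/945
  (X=0, Z=1, Y=2, W=0) weight 1/630
  (X=0, Z=1, Y=2, W=1) weight 1/315
  (X=0, Z=1, Y=2, W=2) weight 2/315
Group by Y:
  weight(Y=0) = 1/135
  weight(Y=2) = 1/90
Total weight = 1/135 + 1/90 = 1/54
P(Y=0 | obs) = 1/135 / 1/54 = 2/5
P(Y=2 | obs) = 1/90 / 1/54 = 3/5

P(Y = 0 | obs) = 2/5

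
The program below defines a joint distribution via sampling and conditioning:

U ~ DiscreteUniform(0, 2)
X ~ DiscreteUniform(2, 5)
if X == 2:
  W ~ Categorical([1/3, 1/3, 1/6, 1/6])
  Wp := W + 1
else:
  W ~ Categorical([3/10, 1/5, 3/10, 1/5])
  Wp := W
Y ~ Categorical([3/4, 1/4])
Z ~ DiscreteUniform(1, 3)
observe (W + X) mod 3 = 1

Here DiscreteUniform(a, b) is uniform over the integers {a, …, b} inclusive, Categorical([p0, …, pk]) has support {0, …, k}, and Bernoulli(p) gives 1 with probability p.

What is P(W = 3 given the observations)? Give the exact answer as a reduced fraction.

Enumerate traces; 90 have nonzero weight after conditioning:
  (U=0, X=2, W=2, Y=0, Z=1) weight 1/288
  (U=0, X=2, W=2, Y=0, Z=2) weight 1/288
  (U=0, X=2, W=2, Y=0, Z=3) weight 1/288
  (U=0, X=2, W=2, Y=1, Z=1) weight 1/864
  (U=0, X=2, W=2, Y=1, Z=2) weight 1/864
  (U=0, X=2, W=2, Y=1, Z=3) weight 1/864
  (U=0, X=3, W=1, Y=0, Z=1) weight 1/240
  (U=0, X=3, W=1, Y=0, Z=2) weight 1/240
  (U=0, X=4, W=0, Y=0, Z=1) weight 1/160
  (U=0, X=4, W=3, Y=0, Z=1) weight 1/240
  … 80 more
Group by W:
  weight(W=0) = 3/40
  weight(W=1) = 1/20
  weight(W=2) = 7/60
  weight(W=3) = 1/20
Total weight = 3/40 + 1/20 + 7/60 + 1/20 = 7/24
P(W=0 | obs) = 3/40 / 7/24 = 9/35
P(W=1 | obs) = 1/20 / 7/24 = 6/35
P(W=2 | obs) = 7/60 / 7/24 = 2/5
P(W=3 | obs) = 1/20 / 7/24 = 6/35

P(W = 3 | obs) = 6/35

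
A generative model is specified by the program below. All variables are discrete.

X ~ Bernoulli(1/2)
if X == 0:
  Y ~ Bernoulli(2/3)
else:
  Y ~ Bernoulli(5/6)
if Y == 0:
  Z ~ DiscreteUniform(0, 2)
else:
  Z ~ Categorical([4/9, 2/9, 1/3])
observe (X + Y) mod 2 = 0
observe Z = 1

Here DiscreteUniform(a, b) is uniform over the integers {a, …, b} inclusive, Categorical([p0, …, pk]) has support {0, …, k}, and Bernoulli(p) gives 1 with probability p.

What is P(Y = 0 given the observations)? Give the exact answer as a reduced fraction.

P(Y = 0 | obs) = 3/8

Enumerate traces; 2 have nonzero weight after conditioning:
  (X=0, Y=0, Z=1) weight 1/18
  (X=1, Y=1, Z=1) weight 5/54
Group by Y:
  weight(Y=0) = 1/18
  weight(Y=1) = 5/54
Total weight = 1/18 + 5/54 = 4/27
P(Y=0 | obs) = 1/18 / 4/27 = 3/8
P(Y=1 | obs) = 5/54 / 4/27 = 5/8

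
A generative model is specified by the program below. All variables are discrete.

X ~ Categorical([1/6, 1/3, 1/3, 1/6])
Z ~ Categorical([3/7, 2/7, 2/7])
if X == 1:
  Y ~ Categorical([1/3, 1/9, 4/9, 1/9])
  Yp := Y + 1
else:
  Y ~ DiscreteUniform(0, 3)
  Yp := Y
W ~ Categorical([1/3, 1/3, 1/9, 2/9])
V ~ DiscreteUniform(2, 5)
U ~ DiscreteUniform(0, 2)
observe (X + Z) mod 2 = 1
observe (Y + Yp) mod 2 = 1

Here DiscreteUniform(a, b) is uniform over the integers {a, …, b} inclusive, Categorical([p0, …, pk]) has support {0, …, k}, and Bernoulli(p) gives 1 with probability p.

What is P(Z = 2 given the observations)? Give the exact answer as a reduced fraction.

P(Z = 2 | obs) = 2/5

Enumerate traces; 384 have nonzero weight after conditioning:
  (X=1, Z=0, Y=0, W=0, V=2, U=0) weight 1/756
  (X=1, Z=0, Y=0, W=0, V=2, U=1) weight 1/756
  (X=1, Z=0, Y=0, W=0, V=2, U=2) weight 1/756
  (X=1, Z=0, Y=0, W=0, V=3, U=0) weight 1/756
  (X=1, Z=0, Y=0, W=0, V=3, U=1) weight 1/756
  (X=1, Z=0, Y=0, W=0, V=3, U=2) weight 1/756
  (X=1, Z=0, Y=0, W=0, V=4, U=0) weight 1/756
  (X=1, Z=0, Y=0, W=0, V=4, U=1) weight 1/756
  (X=1, Z=2, Y=0, W=0, V=2, U=0) weight 1/1134
  … 375 more
Group by Z:
  weight(Z=0) = 1/7
  weight(Z=2) = 2/21
Total weight = 1/7 + 2/21 = 5/21
P(Z=0 | obs) = 1/7 / 5/21 = 3/5
P(Z=2 | obs) = 2/21 / 5/21 = 2/5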